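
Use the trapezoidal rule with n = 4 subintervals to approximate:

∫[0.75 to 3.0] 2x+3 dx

f(x) = 2x+3
a = 0.75, b = 3.0, n = 4
h = (b - a)/n = 0.562500

Trapezoidal rule: (h/2)[f(x₀) + 2f(x₁) + 2f(x₂) + ... + f(xₙ)]

x_0 = 0.7500, f(x_0) = 4.500000, coefficient = 1
x_1 = 1.3125, f(x_1) = 5.625000, coefficient = 2
x_2 = 1.8750, f(x_2) = 6.750000, coefficient = 2
x_3 = 2.4375, f(x_3) = 7.875000, coefficient = 2
x_4 = 3.0000, f(x_4) = 9.000000, coefficient = 1

I ≈ (0.562500/2) × 54.000000 = 15.187500
Exact value: 15.187500
Error: 0.000000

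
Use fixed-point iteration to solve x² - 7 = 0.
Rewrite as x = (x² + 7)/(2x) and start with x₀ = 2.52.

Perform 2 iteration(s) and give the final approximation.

Equation: x² - 7 = 0
Fixed-point form: x = (x² + 7)/(2x)
x₀ = 2.52

x_1 = g(2.520000) = 2.648889
x_2 = g(2.648889) = 2.645753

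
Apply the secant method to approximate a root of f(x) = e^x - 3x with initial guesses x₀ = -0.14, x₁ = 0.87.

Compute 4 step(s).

f(x) = e^x - 3x
x₀ = -0.14, x₁ = 0.87

Secant formula: x_{n+1} = x_n - f(x_n)(x_n - x_{n-1})/(f(x_n) - f(x_{n-1}))

Iteration 1:
  f(-0.140000) = 1.289358
  f(0.870000) = -0.223089
  x_2 = 0.870000 - (-0.223089)×(0.870000 - (-0.140000))/(-0.223089 - 1.289358)
       = 0.721023
Iteration 2:
  f(0.870000) = -0.223089
  f(0.721023) = -0.106533
  x_3 = 0.721023 - (-0.106533)×(0.721023 - 0.870000)/(-0.106533 - (-0.223089))
       = 0.584857
Iteration 3:
  f(0.721023) = -0.106533
  f(0.584857) = 0.040163
  x_4 = 0.584857 - 0.040163×(0.584857 - 0.721023)/(0.040163 - (-0.106533))
       = 0.622137
Iteration 4:
  f(0.584857) = 0.040163
  f(0.622137) = -0.003506
  x_5 = 0.622137 - (-0.003506)×(0.622137 - 0.584857)/(-0.003506 - 0.040163)
       = 0.619144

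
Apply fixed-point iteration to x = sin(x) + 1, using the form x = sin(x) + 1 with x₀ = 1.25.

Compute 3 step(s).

Equation: x = sin(x) + 1
Fixed-point form: x = sin(x) + 1
x₀ = 1.25

x_1 = g(1.250000) = 1.948985
x_2 = g(1.948985) = 1.929335
x_3 = g(1.929335) = 1.936411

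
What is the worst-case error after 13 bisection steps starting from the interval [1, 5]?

Bisection error bound: |error| ≤ (b-a)/2^n
|error| ≤ (5 - 1)/2^13 = 4/2^13
|error| ≤ 0.0004882812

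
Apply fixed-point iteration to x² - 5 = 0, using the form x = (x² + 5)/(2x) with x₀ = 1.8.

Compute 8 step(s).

Equation: x² - 5 = 0
Fixed-point form: x = (x² + 5)/(2x)
x₀ = 1.8

x_1 = g(1.800000) = 2.288889
x_2 = g(2.288889) = 2.236677
x_3 = g(2.236677) = 2.236068
x_4 = g(2.236068) = 2.236068
x_5 = g(2.236068) = 2.236068
x_6 = g(2.236068) = 2.236068
x_7 = g(2.236068) = 2.236068
x_8 = g(2.236068) = 2.236068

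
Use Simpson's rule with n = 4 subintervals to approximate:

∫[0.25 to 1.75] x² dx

f(x) = x²
a = 0.25, b = 1.75, n = 4
h = (b - a)/n = 0.375000

Simpson's rule: (h/3)[f(x₀) + 4f(x₁) + 2f(x₂) + ... + f(xₙ)]

x_0 = 0.2500, f(x_0) = 0.062500, coefficient = 1
x_1 = 0.6250, f(x_1) = 0.390625, coefficient = 4
x_2 = 1.0000, f(x_2) = 1.000000, coefficient = 2
x_3 = 1.3750, f(x_3) = 1.890625, coefficient = 4
x_4 = 1.7500, f(x_4) = 3.062500, coefficient = 1

I ≈ (0.375000/3) × 14.250000 = 1.781250
Exact value: 1.781250
Error: 0.000000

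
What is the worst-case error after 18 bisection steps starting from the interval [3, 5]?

Bisection error bound: |error| ≤ (b-a)/2^n
|error| ≤ (5 - 3)/2^18 = 2/2^18
|error| ≤ 0.0000076294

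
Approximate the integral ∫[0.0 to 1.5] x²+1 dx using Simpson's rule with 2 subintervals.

f(x) = x²+1
a = 0.0, b = 1.5, n = 2
h = (b - a)/n = 0.750000

Simpson's rule: (h/3)[f(x₀) + 4f(x₁) + 2f(x₂) + ... + f(xₙ)]

x_0 = 0.0000, f(x_0) = 1.000000, coefficient = 1
x_1 = 0.7500, f(x_1) = 1.562500, coefficient = 4
x_2 = 1.5000, f(x_2) = 3.250000, coefficient = 1

I ≈ (0.750000/3) × 10.500000 = 2.625000
Exact value: 2.625000
Error: 0.000000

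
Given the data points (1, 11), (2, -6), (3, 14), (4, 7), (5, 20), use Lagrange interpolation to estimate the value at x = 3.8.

Lagrange interpolation formula:
P(x) = Σ yᵢ × Lᵢ(x)
where Lᵢ(x) = Π_{j≠i} (x - xⱼ)/(xᵢ - xⱼ)

L_0(3.8) = (3.8 - 2)/(1 - 2) × (3.8 - 3)/(1 - 3) × (3.8 - 4)/(1 - 4) × (3.8 - 5)/(1 - 5) = 0.014400
L_1(3.8) = (3.8 - 1)/(2 - 1) × (3.8 - 3)/(2 - 3) × (3.8 - 4)/(2 - 4) × (3.8 - 5)/(2 - 5) = -0.089600
L_2(3.8) = (3.8 - 1)/(3 - 1) × (3.8 - 2)/(3 - 2) × (3.8 - 4)/(3 - 4) × (3.8 - 5)/(3 - 5) = 0.302400
L_3(3.8) = (3.8 - 1)/(4 - 1) × (3.8 - 2)/(4 - 2) × (3.8 - 3)/(4 - 3) × (3.8 - 5)/(4 - 5) = 0.806400
L_4(3.8) = (3.8 - 1)/(5 - 1) × (3.8 - 2)/(5 - 2) × (3.8 - 3)/(5 - 3) × (3.8 - 4)/(5 - 4) = -0.033600

P(3.8) = 11×L_0(3.8) + (-6)×L_1(3.8) + 14×L_2(3.8) + 7×L_3(3.8) + 20×L_4(3.8)
P(3.8) = 9.902400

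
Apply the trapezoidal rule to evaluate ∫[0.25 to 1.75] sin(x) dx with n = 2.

f(x) = sin(x)
a = 0.25, b = 1.75, n = 2
h = (b - a)/n = 0.750000

Trapezoidal rule: (h/2)[f(x₀) + 2f(x₁) + 2f(x₂) + ... + f(xₙ)]

x_0 = 0.2500, f(x_0) = 0.247404, coefficient = 1
x_1 = 1.0000, f(x_1) = 0.841471, coefficient = 2
x_2 = 1.7500, f(x_2) = 0.983986, coefficient = 1

I ≈ (0.750000/2) × 2.914332 = 1.092874
Exact value: 1.147158
Error: 0.054284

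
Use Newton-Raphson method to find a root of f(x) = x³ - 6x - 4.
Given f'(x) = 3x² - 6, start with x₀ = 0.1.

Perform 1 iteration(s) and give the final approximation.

f(x) = x³ - 6x - 4
f'(x) = 3x² - 6
x₀ = 0.1

Newton-Raphson formula: x_{n+1} = x_n - f(x_n)/f'(x_n)

Iteration 1:
  f(0.100000) = -4.599000
  f'(0.100000) = -5.970000
  x_1 = 0.100000 - (-4.599000)/(-5.970000) = -0.670352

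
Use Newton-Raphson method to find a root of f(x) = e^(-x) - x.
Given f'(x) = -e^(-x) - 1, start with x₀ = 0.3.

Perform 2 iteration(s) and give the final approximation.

f(x) = e^(-x) - x
f'(x) = -e^(-x) - 1
x₀ = 0.3

Newton-Raphson formula: x_{n+1} = x_n - f(x_n)/f'(x_n)

Iteration 1:
  f(0.300000) = 0.440818
  f'(0.300000) = -1.740818
  x_1 = 0.300000 - 0.440818/(-1.740818) = 0.553225
Iteration 2:
  f(0.553225) = 0.021868
  f'(0.553225) = -1.575092
  x_2 = 0.553225 - 0.021868/(-1.575092) = 0.567108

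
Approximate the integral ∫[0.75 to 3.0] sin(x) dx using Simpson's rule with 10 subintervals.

f(x) = sin(x)
a = 0.75, b = 3.0, n = 10
h = (b - a)/n = 0.225000

Simpson's rule: (h/3)[f(x₀) + 4f(x₁) + 2f(x₂) + ... + f(xₙ)]

x_0 = 0.7500, f(x_0) = 0.681639, coefficient = 1
x_1 = 0.9750, f(x_1) = 0.827702, coefficient = 4
x_2 = 1.2000, f(x_2) = 0.932039, coefficient = 2
x_3 = 1.4250, f(x_3) = 0.989391, coefficient = 4
x_4 = 1.6500, f(x_4) = 0.996865, coefficient = 2
x_5 = 1.8750, f(x_5) = 0.954086, coefficient = 4
x_6 = 2.1000, f(x_6) = 0.863209, coefficient = 2
x_7 = 2.3250, f(x_7) = 0.728817, coefficient = 4
x_8 = 2.5500, f(x_8) = 0.557684, coefficient = 2
x_9 = 2.7750, f(x_9) = 0.358437, coefficient = 4
x_10 = 3.0000, f(x_10) = 0.141120, coefficient = 1

I ≈ (0.225000/3) × 22.956080 = 1.721706
Exact value: 1.721681
Error: 0.000025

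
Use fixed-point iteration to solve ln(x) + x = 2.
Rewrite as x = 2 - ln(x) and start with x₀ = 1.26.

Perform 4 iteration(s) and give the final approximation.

Equation: ln(x) + x = 2
Fixed-point form: x = 2 - ln(x)
x₀ = 1.26

x_1 = g(1.260000) = 1.768888
x_2 = g(1.768888) = 1.429649
x_3 = g(1.429649) = 1.642571
x_4 = g(1.642571) = 1.503737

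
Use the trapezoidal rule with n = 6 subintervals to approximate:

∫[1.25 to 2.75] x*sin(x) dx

f(x) = x*sin(x)
a = 1.25, b = 2.75, n = 6
h = (b - a)/n = 0.250000

Trapezoidal rule: (h/2)[f(x₀) + 2f(x₁) + 2f(x₂) + ... + f(xₙ)]

x_0 = 1.2500, f(x_0) = 1.186231, coefficient = 1
x_1 = 1.5000, f(x_1) = 1.496242, coefficient = 2
x_2 = 1.7500, f(x_2) = 1.721975, coefficient = 2
x_3 = 2.0000, f(x_3) = 1.818595, coefficient = 2
x_4 = 2.2500, f(x_4) = 1.750665, coefficient = 2
x_5 = 2.5000, f(x_5) = 1.496180, coefficient = 2
x_6 = 2.7500, f(x_6) = 1.049568, coefficient = 1

I ≈ (0.250000/2) × 18.803114 = 2.350389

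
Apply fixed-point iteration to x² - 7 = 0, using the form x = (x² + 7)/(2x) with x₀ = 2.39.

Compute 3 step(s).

Equation: x² - 7 = 0
Fixed-point form: x = (x² + 7)/(2x)
x₀ = 2.39

x_1 = g(2.390000) = 2.659435
x_2 = g(2.659435) = 2.645787
x_3 = g(2.645787) = 2.645751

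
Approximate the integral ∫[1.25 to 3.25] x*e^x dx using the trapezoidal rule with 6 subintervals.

f(x) = x*e^x
a = 1.25, b = 3.25, n = 6
h = (b - a)/n = 0.333333

Trapezoidal rule: (h/2)[f(x₀) + 2f(x₁) + 2f(x₂) + ... + f(xₙ)]

x_0 = 1.2500, f(x_0) = 4.362929, coefficient = 1
x_1 = 1.5833, f(x_1) = 7.712679, coefficient = 2
x_2 = 1.9167, f(x_2) = 13.029998, coefficient = 2
x_3 = 2.2500, f(x_3) = 21.347406, coefficient = 2
x_4 = 2.5833, f(x_4) = 34.206439, coefficient = 2
x_5 = 2.9167, f(x_5) = 53.898793, coefficient = 2
x_6 = 3.2500, f(x_6) = 83.818605, coefficient = 1

I ≈ (0.333333/2) × 348.572162 = 58.095360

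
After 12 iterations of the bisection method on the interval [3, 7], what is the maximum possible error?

Bisection error bound: |error| ≤ (b-a)/2^n
|error| ≤ (7 - 3)/2^12 = 4/2^12
|error| ≤ 0.0009765625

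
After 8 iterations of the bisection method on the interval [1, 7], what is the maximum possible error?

Bisection error bound: |error| ≤ (b-a)/2^n
|error| ≤ (7 - 1)/2^8 = 6/2^8
|error| ≤ 0.0234375000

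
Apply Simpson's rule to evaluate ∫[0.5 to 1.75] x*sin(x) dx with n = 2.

f(x) = x*sin(x)
a = 0.5, b = 1.75, n = 2
h = (b - a)/n = 0.625000

Simpson's rule: (h/3)[f(x₀) + 4f(x₁) + 2f(x₂) + ... + f(xₙ)]

x_0 = 0.5000, f(x_0) = 0.239713, coefficient = 1
x_1 = 1.1250, f(x_1) = 1.015051, coefficient = 4
x_2 = 1.7500, f(x_2) = 1.721975, coefficient = 1

I ≈ (0.625000/3) × 6.021892 = 1.254561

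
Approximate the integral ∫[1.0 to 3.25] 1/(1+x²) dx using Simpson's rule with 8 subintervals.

f(x) = 1/(1+x²)
a = 1.0, b = 3.25, n = 8
h = (b - a)/n = 0.281250

Simpson's rule: (h/3)[f(x₀) + 4f(x₁) + 2f(x₂) + ... + f(xₙ)]

x_0 = 1.0000, f(x_0) = 0.500000, coefficient = 1
x_1 = 1.2812, f(x_1) = 0.378558, coefficient = 4
x_2 = 1.5625, f(x_2) = 0.290579, coefficient = 2
x_3 = 1.8438, f(x_3) = 0.227303, coefficient = 4
x_4 = 2.1250, f(x_4) = 0.181303, coefficient = 2
x_5 = 2.4062, f(x_5) = 0.147275, coefficient = 4
x_6 = 2.6875, f(x_6) = 0.121615, coefficient = 2
x_7 = 2.9688, f(x_7) = 0.101901, coefficient = 4
x_8 = 3.2500, f(x_8) = 0.086486, coefficient = 1

I ≈ (0.281250/3) × 5.193627 = 0.486903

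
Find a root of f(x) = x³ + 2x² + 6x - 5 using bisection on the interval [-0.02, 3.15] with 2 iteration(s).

f(x) = x³ + 2x² + 6x - 5
Initial interval: [-0.02, 3.15]

Iteration 1:
  c_1 = (-0.020000 + 3.150000)/2 = 1.565000
  f(c_1) = f(1.565000) = 13.121487
  f(a) × f(c) < 0, new interval: [-0.020000, 1.565000]
Iteration 2:
  c_2 = (-0.020000 + 1.565000)/2 = 0.772500
  f(c_2) = f(0.772500) = 1.289507
  f(a) × f(c) < 0, new interval: [-0.020000, 0.772500]

After 2 iteration(s), the approximation is c_2 = 0.772500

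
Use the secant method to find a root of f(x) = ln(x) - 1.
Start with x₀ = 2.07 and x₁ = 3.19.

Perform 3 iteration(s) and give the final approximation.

f(x) = ln(x) - 1
x₀ = 2.07, x₁ = 3.19

Secant formula: x_{n+1} = x_n - f(x_n)(x_n - x_{n-1})/(f(x_n) - f(x_{n-1}))

Iteration 1:
  f(2.070000) = -0.272451
  f(3.190000) = 0.160021
  x_2 = 3.190000 - 0.160021×(3.190000 - 2.070000)/(0.160021 - (-0.272451))
       = 2.775584
Iteration 2:
  f(3.190000) = 0.160021
  f(2.775584) = 0.020861
  x_3 = 2.775584 - 0.020861×(2.775584 - 3.190000)/(0.020861 - 0.160021)
       = 2.713460
Iteration 3:
  f(2.775584) = 0.020861
  f(2.713460) = -0.001776
  x_4 = 2.713460 - (-0.001776)×(2.713460 - 2.775584)/(-0.001776 - 0.020861)
       = 2.718332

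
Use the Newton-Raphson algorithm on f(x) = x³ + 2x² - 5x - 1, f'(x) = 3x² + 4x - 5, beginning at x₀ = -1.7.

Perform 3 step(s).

f(x) = x³ + 2x² - 5x - 1
f'(x) = 3x² + 4x - 5
x₀ = -1.7

Newton-Raphson formula: x_{n+1} = x_n - f(x_n)/f'(x_n)

Iteration 1:
  f(-1.700000) = 8.367000
  f'(-1.700000) = -3.130000
  x_1 = -1.700000 - 8.367000/(-3.130000) = 0.973163
Iteration 2:
  f(0.973163) = -3.050092
  f'(0.973163) = 1.733790
  x_2 = 0.973163 - (-3.050092)/1.733790 = 2.732368
Iteration 3:
  f(2.732368) = 20.669239
  f'(2.732368) = 28.326977
  x_3 = 2.732368 - 20.669239/28.326977 = 2.002702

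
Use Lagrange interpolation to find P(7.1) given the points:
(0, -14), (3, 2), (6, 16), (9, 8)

Lagrange interpolation formula:
P(x) = Σ yᵢ × Lᵢ(x)
where Lᵢ(x) = Π_{j≠i} (x - xⱼ)/(xᵢ - xⱼ)

L_0(7.1) = (7.1 - 3)/(0 - 3) × (7.1 - 6)/(0 - 6) × (7.1 - 9)/(0 - 9) = 0.052895
L_1(7.1) = (7.1 - 0)/(3 - 0) × (7.1 - 6)/(3 - 6) × (7.1 - 9)/(3 - 9) = -0.274796
L_2(7.1) = (7.1 - 0)/(6 - 0) × (7.1 - 3)/(6 - 3) × (7.1 - 9)/(6 - 9) = 1.024241
L_3(7.1) = (7.1 - 0)/(9 - 0) × (7.1 - 3)/(9 - 3) × (7.1 - 6)/(9 - 6) = 0.197660

P(7.1) = (-14)×L_0(7.1) + 2×L_1(7.1) + 16×L_2(7.1) + 8×L_3(7.1)
P(7.1) = 16.679012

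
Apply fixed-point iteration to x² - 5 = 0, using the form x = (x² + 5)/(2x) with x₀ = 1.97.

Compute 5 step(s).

Equation: x² - 5 = 0
Fixed-point form: x = (x² + 5)/(2x)
x₀ = 1.97

x_1 = g(1.970000) = 2.254036
x_2 = g(2.254036) = 2.236140
x_3 = g(2.236140) = 2.236068
x_4 = g(2.236068) = 2.236068
x_5 = g(2.236068) = 2.236068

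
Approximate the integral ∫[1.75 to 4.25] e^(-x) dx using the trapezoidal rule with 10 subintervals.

f(x) = e^(-x)
a = 1.75, b = 4.25, n = 10
h = (b - a)/n = 0.250000

Trapezoidal rule: (h/2)[f(x₀) + 2f(x₁) + 2f(x₂) + ... + f(xₙ)]

x_0 = 1.7500, f(x_0) = 0.173774, coefficient = 1
x_1 = 2.0000, f(x_1) = 0.135335, coefficient = 2
x_2 = 2.2500, f(x_2) = 0.105399, coefficient = 2
x_3 = 2.5000, f(x_3) = 0.082085, coefficient = 2
x_4 = 2.7500, f(x_4) = 0.063928, coefficient = 2
x_5 = 3.0000, f(x_5) = 0.049787, coefficient = 2
x_6 = 3.2500, f(x_6) = 0.038774, coefficient = 2
x_7 = 3.5000, f(x_7) = 0.030197, coefficient = 2
x_8 = 3.7500, f(x_8) = 0.023518, coefficient = 2
x_9 = 4.0000, f(x_9) = 0.018316, coefficient = 2
x_10 = 4.2500, f(x_10) = 0.014264, coefficient = 1

I ≈ (0.250000/2) × 1.282717 = 0.160340
Exact value: 0.159510
Error: 0.000830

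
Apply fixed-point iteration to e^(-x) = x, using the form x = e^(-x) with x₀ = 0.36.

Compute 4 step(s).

Equation: e^(-x) = x
Fixed-point form: x = e^(-x)
x₀ = 0.36

x_1 = g(0.360000) = 0.697676
x_2 = g(0.697676) = 0.497741
x_3 = g(0.497741) = 0.607903
x_4 = g(0.607903) = 0.544492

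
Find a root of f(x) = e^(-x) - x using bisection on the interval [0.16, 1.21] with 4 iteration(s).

f(x) = e^(-x) - x
Initial interval: [0.16, 1.21]

Iteration 1:
  c_1 = (0.160000 + 1.210000)/2 = 0.685000
  f(c_1) = f(0.685000) = -0.180910
  f(a) × f(c) < 0, new interval: [0.160000, 0.685000]
Iteration 2:
  c_2 = (0.160000 + 0.685000)/2 = 0.422500
  f(c_2) = f(0.422500) = 0.232906
  f(a) × f(c) ≥ 0, new interval: [0.422500, 0.685000]
Iteration 3:
  c_3 = (0.422500 + 0.685000)/2 = 0.553750
  f(c_3) = f(0.553750) = 0.021040
  f(a) × f(c) ≥ 0, new interval: [0.553750, 0.685000]
Iteration 4:
  c_4 = (0.553750 + 0.685000)/2 = 0.619375
  f(c_4) = f(0.619375) = -0.081094
  f(a) × f(c) < 0, new interval: [0.553750, 0.619375]

After 4 iteration(s), the approximation is c_4 = 0.619375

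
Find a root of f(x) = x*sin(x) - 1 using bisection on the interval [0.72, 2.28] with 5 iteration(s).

f(x) = x*sin(x) - 1
Initial interval: [0.72, 2.28]

Iteration 1:
  c_1 = (0.720000 + 2.280000)/2 = 1.500000
  f(c_1) = f(1.500000) = 0.496242
  f(a) × f(c) < 0, new interval: [0.720000, 1.500000]
Iteration 2:
  c_2 = (0.720000 + 1.500000)/2 = 1.110000
  f(c_2) = f(1.110000) = -0.005774
  f(a) × f(c) ≥ 0, new interval: [1.110000, 1.500000]
Iteration 3:
  c_3 = (1.110000 + 1.500000)/2 = 1.305000
  f(c_3) = f(1.305000) = 0.259173
  f(a) × f(c) < 0, new interval: [1.110000, 1.305000]
Iteration 4:
  c_4 = (1.110000 + 1.305000)/2 = 1.207500
  f(c_4) = f(1.207500) = 0.128687
  f(a) × f(c) < 0, new interval: [1.110000, 1.207500]
Iteration 5:
  c_5 = (1.110000 + 1.207500)/2 = 1.158750
  f(c_5) = f(1.158750) = 0.061766
  f(a) × f(c) < 0, new interval: [1.110000, 1.158750]

After 5 iteration(s), the approximation is c_5 = 1.158750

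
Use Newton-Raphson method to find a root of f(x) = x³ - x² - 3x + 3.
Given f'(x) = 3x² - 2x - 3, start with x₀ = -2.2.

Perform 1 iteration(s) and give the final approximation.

f(x) = x³ - x² - 3x + 3
f'(x) = 3x² - 2x - 3
x₀ = -2.2

Newton-Raphson formula: x_{n+1} = x_n - f(x_n)/f'(x_n)

Iteration 1:
  f(-2.200000) = -5.888000
  f'(-2.200000) = 15.920000
  x_1 = -2.200000 - (-5.888000)/15.920000 = -1.830151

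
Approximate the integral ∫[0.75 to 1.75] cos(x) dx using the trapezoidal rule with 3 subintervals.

f(x) = cos(x)
a = 0.75, b = 1.75, n = 3
h = (b - a)/n = 0.333333

Trapezoidal rule: (h/2)[f(x₀) + 2f(x₁) + 2f(x₂) + ... + f(xₙ)]

x_0 = 0.7500, f(x_0) = 0.731689, coefficient = 1
x_1 = 1.0833, f(x_1) = 0.468386, coefficient = 2
x_2 = 1.4167, f(x_2) = 0.153520, coefficient = 2
x_3 = 1.7500, f(x_3) = -0.178246, coefficient = 1

I ≈ (0.333333/2) × 1.797255 = 0.299542
Exact value: 0.302347
Error: 0.002805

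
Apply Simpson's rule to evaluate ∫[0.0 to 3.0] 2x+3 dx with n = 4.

f(x) = 2x+3
a = 0.0, b = 3.0, n = 4
h = (b - a)/n = 0.750000

Simpson's rule: (h/3)[f(x₀) + 4f(x₁) + 2f(x₂) + ... + f(xₙ)]

x_0 = 0.0000, f(x_0) = 3.000000, coefficient = 1
x_1 = 0.7500, f(x_1) = 4.500000, coefficient = 4
x_2 = 1.5000, f(x_2) = 6.000000, coefficient = 2
x_3 = 2.2500, f(x_3) = 7.500000, coefficient = 4
x_4 = 3.0000, f(x_4) = 9.000000, coefficient = 1

I ≈ (0.750000/3) × 72.000000 = 18.000000
Exact value: 18.000000
Error: 0.000000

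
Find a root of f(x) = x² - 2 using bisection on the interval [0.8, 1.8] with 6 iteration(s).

f(x) = x² - 2
Initial interval: [0.8, 1.8]

Iteration 1:
  c_1 = (0.800000 + 1.800000)/2 = 1.300000
  f(c_1) = f(1.300000) = -0.310000
  f(a) × f(c) ≥ 0, new interval: [1.300000, 1.800000]
Iteration 2:
  c_2 = (1.300000 + 1.800000)/2 = 1.550000
  f(c_2) = f(1.550000) = 0.402500
  f(a) × f(c) < 0, new interval: [1.300000, 1.550000]
Iteration 3:
  c_3 = (1.300000 + 1.550000)/2 = 1.425000
  f(c_3) = f(1.425000) = 0.030625
  f(a) × f(c) < 0, new interval: [1.300000, 1.425000]
Iteration 4:
  c_4 = (1.300000 + 1.425000)/2 = 1.362500
  f(c_4) = f(1.362500) = -0.143594
  f(a) × f(c) ≥ 0, new interval: [1.362500, 1.425000]
Iteration 5:
  c_5 = (1.362500 + 1.425000)/2 = 1.393750
  f(c_5) = f(1.393750) = -0.057461
  f(a) × f(c) ≥ 0, new interval: [1.393750, 1.425000]
Iteration 6:
  c_6 = (1.393750 + 1.425000)/2 = 1.409375
  f(c_6) = f(1.409375) = -0.013662
  f(a) × f(c) ≥ 0, new interval: [1.409375, 1.425000]

After 6 iteration(s), the approximation is c_6 = 1.409375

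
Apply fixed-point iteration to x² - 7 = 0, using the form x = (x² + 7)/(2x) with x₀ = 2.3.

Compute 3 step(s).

Equation: x² - 7 = 0
Fixed-point form: x = (x² + 7)/(2x)
x₀ = 2.3

x_1 = g(2.300000) = 2.671739
x_2 = g(2.671739) = 2.645878
x_3 = g(2.645878) = 2.645751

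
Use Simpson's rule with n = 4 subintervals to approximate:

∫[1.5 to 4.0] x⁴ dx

f(x) = x⁴
a = 1.5, b = 4.0, n = 4
h = (b - a)/n = 0.625000

Simpson's rule: (h/3)[f(x₀) + 4f(x₁) + 2f(x₂) + ... + f(xₙ)]

x_0 = 1.5000, f(x_0) = 5.062500, coefficient = 1
x_1 = 2.1250, f(x_1) = 20.390869, coefficient = 4
x_2 = 2.7500, f(x_2) = 57.191406, coefficient = 2
x_3 = 3.3750, f(x_3) = 129.746338, coefficient = 4
x_4 = 4.0000, f(x_4) = 256.000000, coefficient = 1

I ≈ (0.625000/3) × 975.994141 = 203.332113
Exact value: 203.281250
Error: 0.050863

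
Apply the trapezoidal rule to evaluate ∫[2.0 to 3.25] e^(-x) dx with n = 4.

f(x) = e^(-x)
a = 2.0, b = 3.25, n = 4
h = (b - a)/n = 0.312500

Trapezoidal rule: (h/2)[f(x₀) + 2f(x₁) + 2f(x₂) + ... + f(xₙ)]

x_0 = 2.0000, f(x_0) = 0.135335, coefficient = 1
x_1 = 2.3125, f(x_1) = 0.099013, coefficient = 2
x_2 = 2.6250, f(x_2) = 0.072440, coefficient = 2
x_3 = 2.9375, f(x_3) = 0.052998, coefficient = 2
x_4 = 3.2500, f(x_4) = 0.038774, coefficient = 1

I ≈ (0.312500/2) × 0.623012 = 0.097346
Exact value: 0.096561
Error: 0.000785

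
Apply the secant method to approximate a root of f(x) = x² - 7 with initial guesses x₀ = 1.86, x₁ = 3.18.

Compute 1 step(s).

f(x) = x² - 7
x₀ = 1.86, x₁ = 3.18

Secant formula: x_{n+1} = x_n - f(x_n)(x_n - x_{n-1})/(f(x_n) - f(x_{n-1}))

Iteration 1:
  f(1.860000) = -3.540400
  f(3.180000) = 3.112400
  x_2 = 3.180000 - 3.112400×(3.180000 - 1.860000)/(3.112400 - (-3.540400))
       = 2.562460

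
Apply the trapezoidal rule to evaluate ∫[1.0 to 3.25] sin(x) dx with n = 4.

f(x) = sin(x)
a = 1.0, b = 3.25, n = 4
h = (b - a)/n = 0.562500

Trapezoidal rule: (h/2)[f(x₀) + 2f(x₁) + 2f(x₂) + ... + f(xₙ)]

x_0 = 1.0000, f(x_0) = 0.841471, coefficient = 1
x_1 = 1.5625, f(x_1) = 0.999966, coefficient = 2
x_2 = 2.1250, f(x_2) = 0.850320, coefficient = 2
x_3 = 2.6875, f(x_3) = 0.438647, coefficient = 2
x_4 = 3.2500, f(x_4) = -0.108195, coefficient = 1

I ≈ (0.562500/2) × 5.311141 = 1.493758
Exact value: 1.534432
Error: 0.040674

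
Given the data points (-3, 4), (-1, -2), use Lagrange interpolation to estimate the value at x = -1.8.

Lagrange interpolation formula:
P(x) = Σ yᵢ × Lᵢ(x)
where Lᵢ(x) = Π_{j≠i} (x - xⱼ)/(xᵢ - xⱼ)

L_0(-1.8) = (-1.8 - (-1))/(-3 - (-1)) = 0.400000
L_1(-1.8) = (-1.8 - (-3))/(-1 - (-3)) = 0.600000

P(-1.8) = 4×L_0(-1.8) + (-2)×L_1(-1.8)
P(-1.8) = 0.400000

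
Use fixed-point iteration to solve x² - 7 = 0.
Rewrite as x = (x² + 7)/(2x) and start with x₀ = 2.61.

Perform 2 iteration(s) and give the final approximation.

Equation: x² - 7 = 0
Fixed-point form: x = (x² + 7)/(2x)
x₀ = 2.61

x_1 = g(2.610000) = 2.645996
x_2 = g(2.645996) = 2.645751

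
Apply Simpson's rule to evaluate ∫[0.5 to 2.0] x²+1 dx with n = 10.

f(x) = x²+1
a = 0.5, b = 2.0, n = 10
h = (b - a)/n = 0.150000

Simpson's rule: (h/3)[f(x₀) + 4f(x₁) + 2f(x₂) + ... + f(xₙ)]

x_0 = 0.5000, f(x_0) = 1.250000, coefficient = 1
x_1 = 0.6500, f(x_1) = 1.422500, coefficient = 4
x_2 = 0.8000, f(x_2) = 1.640000, coefficient = 2
x_3 = 0.9500, f(x_3) = 1.902500, coefficient = 4
x_4 = 1.1000, f(x_4) = 2.210000, coefficient = 2
x_5 = 1.2500, f(x_5) = 2.562500, coefficient = 4
x_6 = 1.4000, f(x_6) = 2.960000, coefficient = 2
x_7 = 1.5500, f(x_7) = 3.402500, coefficient = 4
x_8 = 1.7000, f(x_8) = 3.890000, coefficient = 2
x_9 = 1.8500, f(x_9) = 4.422500, coefficient = 4
x_10 = 2.0000, f(x_10) = 5.000000, coefficient = 1

I ≈ (0.150000/3) × 82.500000 = 4.125000
Exact value: 4.125000
Error: 0.000000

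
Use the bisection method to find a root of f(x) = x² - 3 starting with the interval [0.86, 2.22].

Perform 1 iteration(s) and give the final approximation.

f(x) = x² - 3
Initial interval: [0.86, 2.22]

Iteration 1:
  c_1 = (0.860000 + 2.220000)/2 = 1.540000
  f(c_1) = f(1.540000) = -0.628400
  f(a) × f(c) ≥ 0, new interval: [1.540000, 2.220000]

After 1 iteration(s), the approximation is c_1 = 1.540000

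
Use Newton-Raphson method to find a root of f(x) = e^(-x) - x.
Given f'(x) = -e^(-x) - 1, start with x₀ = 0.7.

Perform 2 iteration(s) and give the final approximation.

f(x) = e^(-x) - x
f'(x) = -e^(-x) - 1
x₀ = 0.7

Newton-Raphson formula: x_{n+1} = x_n - f(x_n)/f'(x_n)

Iteration 1:
  f(0.700000) = -0.203415
  f'(0.700000) = -1.496585
  x_1 = 0.700000 - (-0.203415)/(-1.496585) = 0.564081
Iteration 2:
  f(0.564081) = 0.004802
  f'(0.564081) = -1.568883
  x_2 = 0.564081 - 0.004802/(-1.568883) = 0.567142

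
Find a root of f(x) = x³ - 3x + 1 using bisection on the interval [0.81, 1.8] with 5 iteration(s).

f(x) = x³ - 3x + 1
Initial interval: [0.81, 1.8]

Iteration 1:
  c_1 = (0.810000 + 1.800000)/2 = 1.305000
  f(c_1) = f(1.305000) = -0.692552
  f(a) × f(c) ≥ 0, new interval: [1.305000, 1.800000]
Iteration 2:
  c_2 = (1.305000 + 1.800000)/2 = 1.552500
  f(c_2) = f(1.552500) = 0.084423
  f(a) × f(c) < 0, new interval: [1.305000, 1.552500]
Iteration 3:
  c_3 = (1.305000 + 1.552500)/2 = 1.428750
  f(c_3) = f(1.428750) = -0.369705
  f(a) × f(c) ≥ 0, new interval: [1.428750, 1.552500]
Iteration 4:
  c_4 = (1.428750 + 1.552500)/2 = 1.490625
  f(c_4) = f(1.490625) = -0.159762
  f(a) × f(c) ≥ 0, new interval: [1.490625, 1.552500]
Iteration 5:
  c_5 = (1.490625 + 1.552500)/2 = 1.521563
  f(c_5) = f(1.521563) = -0.042038
  f(a) × f(c) ≥ 0, new interval: [1.521563, 1.552500]

After 5 iteration(s), the approximation is c_5 = 1.521563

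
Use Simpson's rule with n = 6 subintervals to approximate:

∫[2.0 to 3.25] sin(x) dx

f(x) = sin(x)
a = 2.0, b = 3.25, n = 6
h = (b - a)/n = 0.208333

Simpson's rule: (h/3)[f(x₀) + 4f(x₁) + 2f(x₂) + ... + f(xₙ)]

x_0 = 2.0000, f(x_0) = 0.909297, coefficient = 1
x_1 = 2.2083, f(x_1) = 0.803564, coefficient = 4
x_2 = 2.4167, f(x_2) = 0.663080, coefficient = 2
x_3 = 2.6250, f(x_3) = 0.493920, coefficient = 4
x_4 = 2.8333, f(x_4) = 0.303400, coefficient = 2
x_5 = 3.0417, f(x_5) = 0.099760, coefficient = 4
x_6 = 3.2500, f(x_6) = -0.108195, coefficient = 1

I ≈ (0.208333/3) × 8.323040 = 0.577989
Exact value: 0.577983
Error: 0.000006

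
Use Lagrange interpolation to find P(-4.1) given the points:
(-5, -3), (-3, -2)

Lagrange interpolation formula:
P(x) = Σ yᵢ × Lᵢ(x)
where Lᵢ(x) = Π_{j≠i} (x - xⱼ)/(xᵢ - xⱼ)

L_0(-4.1) = (-4.1 - (-3))/(-5 - (-3)) = 0.550000
L_1(-4.1) = (-4.1 - (-5))/(-3 - (-5)) = 0.450000

P(-4.1) = (-3)×L_0(-4.1) + (-2)×L_1(-4.1)
P(-4.1) = -2.550000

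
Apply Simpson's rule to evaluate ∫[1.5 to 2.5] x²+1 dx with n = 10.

f(x) = x²+1
a = 1.5, b = 2.5, n = 10
h = (b - a)/n = 0.100000

Simpson's rule: (h/3)[f(x₀) + 4f(x₁) + 2f(x₂) + ... + f(xₙ)]

x_0 = 1.5000, f(x_0) = 3.250000, coefficient = 1
x_1 = 1.6000, f(x_1) = 3.560000, coefficient = 4
x_2 = 1.7000, f(x_2) = 3.890000, coefficient = 2
x_3 = 1.8000, f(x_3) = 4.240000, coefficient = 4
x_4 = 1.9000, f(x_4) = 4.610000, coefficient = 2
x_5 = 2.0000, f(x_5) = 5.000000, coefficient = 4
x_6 = 2.1000, f(x_6) = 5.410000, coefficient = 2
x_7 = 2.2000, f(x_7) = 5.840000, coefficient = 4
x_8 = 2.3000, f(x_8) = 6.290000, coefficient = 2
x_9 = 2.4000, f(x_9) = 6.760000, coefficient = 4
x_10 = 2.5000, f(x_10) = 7.250000, coefficient = 1

I ≈ (0.100000/3) × 152.500000 = 5.083333
Exact value: 5.083333
Error: 0.000000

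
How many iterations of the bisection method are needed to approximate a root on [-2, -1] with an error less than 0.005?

We need (b-a)/2^n ≤ 0.005
(-1 - (-2))/2^n ≤ 0.005
1/2^n ≤ 0.005
2^n ≥ 200
n ≥ log₂(200) = 7.64
n ≥ 8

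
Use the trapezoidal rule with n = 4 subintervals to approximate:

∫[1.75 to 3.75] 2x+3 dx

f(x) = 2x+3
a = 1.75, b = 3.75, n = 4
h = (b - a)/n = 0.500000

Trapezoidal rule: (h/2)[f(x₀) + 2f(x₁) + 2f(x₂) + ... + f(xₙ)]

x_0 = 1.7500, f(x_0) = 6.500000, coefficient = 1
x_1 = 2.2500, f(x_1) = 7.500000, coefficient = 2
x_2 = 2.7500, f(x_2) = 8.500000, coefficient = 2
x_3 = 3.2500, f(x_3) = 9.500000, coefficient = 2
x_4 = 3.7500, f(x_4) = 10.500000, coefficient = 1

I ≈ (0.500000/2) × 68.000000 = 17.000000
Exact value: 17.000000
Error: 0.000000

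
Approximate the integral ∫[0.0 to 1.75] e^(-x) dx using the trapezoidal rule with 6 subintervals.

f(x) = e^(-x)
a = 0.0, b = 1.75, n = 6
h = (b - a)/n = 0.291667

Trapezoidal rule: (h/2)[f(x₀) + 2f(x₁) + 2f(x₂) + ... + f(xₙ)]

x_0 = 0.0000, f(x_0) = 1.000000, coefficient = 1
x_1 = 0.2917, f(x_1) = 0.747018, coefficient = 2
x_2 = 0.5833, f(x_2) = 0.558035, coefficient = 2
x_3 = 0.8750, f(x_3) = 0.416862, coefficient = 2
x_4 = 1.1667, f(x_4) = 0.311403, coefficient = 2
x_5 = 1.4583, f(x_5) = 0.232624, coefficient = 2
x_6 = 1.7500, f(x_6) = 0.173774, coefficient = 1

I ≈ (0.291667/2) × 5.705657 = 0.832075
Exact value: 0.826226
Error: 0.005849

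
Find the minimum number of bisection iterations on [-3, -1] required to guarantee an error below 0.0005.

We need (b-a)/2^n ≤ 0.0005
(-1 - (-3))/2^n ≤ 0.0005
2/2^n ≤ 0.0005
2^n ≥ 4000
n ≥ log₂(4000) = 11.97
n ≥ 12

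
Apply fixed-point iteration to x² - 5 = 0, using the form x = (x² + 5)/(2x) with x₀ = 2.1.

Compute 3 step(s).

Equation: x² - 5 = 0
Fixed-point form: x = (x² + 5)/(2x)
x₀ = 2.1

x_1 = g(2.100000) = 2.240476
x_2 = g(2.240476) = 2.236072
x_3 = g(2.236072) = 2.236068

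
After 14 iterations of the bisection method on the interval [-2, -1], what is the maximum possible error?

Bisection error bound: |error| ≤ (b-a)/2^n
|error| ≤ (-1 - (-2))/2^14 = 1/2^14
|error| ≤ 0.0000610352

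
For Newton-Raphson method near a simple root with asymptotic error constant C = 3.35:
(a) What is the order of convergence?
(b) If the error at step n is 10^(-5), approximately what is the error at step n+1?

(a) Newton-Raphson has quadratic (order 2) convergence near simple roots.
    This means |e_{n+1}| ≈ C|e_n|².

(b) With |e_n| = 10^(-5) and C = 3.35:
    |e_{n+1}| ≈ 3.35 × (10^(-5))² = 3.35 × 10^(-10)

(a) 2 (quadratic); (b) |e_{n+1}| ≈ 3.350e-10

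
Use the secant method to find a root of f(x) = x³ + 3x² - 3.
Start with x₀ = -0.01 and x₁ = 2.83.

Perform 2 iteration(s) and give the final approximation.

f(x) = x³ + 3x² - 3
x₀ = -0.01, x₁ = 2.83

Secant formula: x_{n+1} = x_n - f(x_n)(x_n - x_{n-1})/(f(x_n) - f(x_{n-1}))

Iteration 1:
  f(-0.010000) = -2.999701
  f(2.830000) = 43.691887
  x_2 = 2.830000 - 43.691887×(2.830000 - (-0.010000))/(43.691887 - (-2.999701))
       = 0.172456
Iteration 2:
  f(2.830000) = 43.691887
  f(0.172456) = -2.905648
  x_3 = 0.172456 - (-2.905648)×(0.172456 - 2.830000)/(-2.905648 - 43.691887)
       = 0.338170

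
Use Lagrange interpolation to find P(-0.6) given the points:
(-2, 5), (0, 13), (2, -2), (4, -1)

Lagrange interpolation formula:
P(x) = Σ yᵢ × Lᵢ(x)
where Lᵢ(x) = Π_{j≠i} (x - xⱼ)/(xᵢ - xⱼ)

L_0(-0.6) = (-0.6 - 0)/(-2 - 0) × (-0.6 - 2)/(-2 - 2) × (-0.6 - 4)/(-2 - 4) = 0.149500
L_1(-0.6) = (-0.6 - (-2))/(0 - (-2)) × (-0.6 - 2)/(0 - 2) × (-0.6 - 4)/(0 - 4) = 1.046500
L_2(-0.6) = (-0.6 - (-2))/(2 - (-2)) × (-0.6 - 0)/(2 - 0) × (-0.6 - 4)/(2 - 4) = -0.241500
L_3(-0.6) = (-0.6 - (-2))/(4 - (-2)) × (-0.6 - 0)/(4 - 0) × (-0.6 - 2)/(4 - 2) = 0.045500

P(-0.6) = 5×L_0(-0.6) + 13×L_1(-0.6) + (-2)×L_2(-0.6) + (-1)×L_3(-0.6)
P(-0.6) = 14.789500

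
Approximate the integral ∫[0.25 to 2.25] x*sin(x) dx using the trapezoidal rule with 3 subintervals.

f(x) = x*sin(x)
a = 0.25, b = 2.25, n = 3
h = (b - a)/n = 0.666667

Trapezoidal rule: (h/2)[f(x₀) + 2f(x₁) + 2f(x₂) + ... + f(xₙ)]

x_0 = 0.2500, f(x_0) = 0.061851, coefficient = 1
x_1 = 0.9167, f(x_1) = 0.727446, coefficient = 2
x_2 = 1.5833, f(x_2) = 1.583209, coefficient = 2
x_3 = 2.2500, f(x_3) = 1.750665, coefficient = 1

I ≈ (0.666667/2) × 6.433826 = 2.144609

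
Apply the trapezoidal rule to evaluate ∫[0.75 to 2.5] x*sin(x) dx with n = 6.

f(x) = x*sin(x)
a = 0.75, b = 2.5, n = 6
h = (b - a)/n = 0.291667

Trapezoidal rule: (h/2)[f(x₀) + 2f(x₁) + 2f(x₂) + ... + f(xₙ)]

x_0 = 0.7500, f(x_0) = 0.511229, coefficient = 1
x_1 = 1.0417, f(x_1) = 0.899215, coefficient = 2
x_2 = 1.3333, f(x_2) = 1.295917, coefficient = 2
x_3 = 1.6250, f(x_3) = 1.622613, coefficient = 2
x_4 = 1.9167, f(x_4) = 1.803163, coefficient = 2
x_5 = 2.2083, f(x_5) = 1.774538, coefficient = 2
x_6 = 2.5000, f(x_6) = 1.496180, coefficient = 1

I ≈ (0.291667/2) × 16.798303 = 2.449752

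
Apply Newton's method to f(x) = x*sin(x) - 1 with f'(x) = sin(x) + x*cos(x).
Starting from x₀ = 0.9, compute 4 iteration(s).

f(x) = x*sin(x) - 1
f'(x) = sin(x) + x*cos(x)
x₀ = 0.9

Newton-Raphson formula: x_{n+1} = x_n - f(x_n)/f'(x_n)

Iteration 1:
  f(0.900000) = -0.295006
  f'(0.900000) = 1.342776
  x_1 = 0.900000 - (-0.295006)/1.342776 = 1.119698
Iteration 2:
  f(1.119698) = 0.007694
  f'(1.119698) = 1.388106
  x_2 = 1.119698 - 0.007694/1.388106 = 1.114156
Iteration 3:
  f(1.114156) = -0.000002
  f'(1.114156) = 1.388810
  x_3 = 1.114156 - (-0.000002)/1.388810 = 1.114157
Iteration 4:
  f(1.114157) = 0.000000
  f'(1.114157) = 1.388809
  x_4 = 1.114157 - 0.000000/1.388809 = 1.114157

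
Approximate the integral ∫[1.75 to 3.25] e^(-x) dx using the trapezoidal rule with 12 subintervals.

f(x) = e^(-x)
a = 1.75, b = 3.25, n = 12
h = (b - a)/n = 0.125000

Trapezoidal rule: (h/2)[f(x₀) + 2f(x₁) + 2f(x₂) + ... + f(xₙ)]

x_0 = 1.7500, f(x_0) = 0.173774, coefficient = 1
x_1 = 1.8750, f(x_1) = 0.153355, coefficient = 2
x_2 = 2.0000, f(x_2) = 0.135335, coefficient = 2
x_3 = 2.1250, f(x_3) = 0.119433, coefficient = 2
x_4 = 2.2500, f(x_4) = 0.105399, coefficient = 2
x_5 = 2.3750, f(x_5) = 0.093014, coefficient = 2
x_6 = 2.5000, f(x_6) = 0.082085, coefficient = 2
x_7 = 2.6250, f(x_7) = 0.072440, coefficient = 2
x_8 = 2.7500, f(x_8) = 0.063928, coefficient = 2
x_9 = 2.8750, f(x_9) = 0.056416, coefficient = 2
x_10 = 3.0000, f(x_10) = 0.049787, coefficient = 2
x_11 = 3.1250, f(x_11) = 0.043937, coefficient = 2
x_12 = 3.2500, f(x_12) = 0.038774, coefficient = 1

I ≈ (0.125000/2) × 2.162808 = 0.135175
Exact value: 0.135000
Error: 0.000176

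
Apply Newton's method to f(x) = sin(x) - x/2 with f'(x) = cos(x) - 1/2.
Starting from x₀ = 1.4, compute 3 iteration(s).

f(x) = sin(x) - x/2
f'(x) = cos(x) - 1/2
x₀ = 1.4

Newton-Raphson formula: x_{n+1} = x_n - f(x_n)/f'(x_n)

Iteration 1:
  f(1.400000) = 0.285450
  f'(1.400000) = -0.330033
  x_1 = 1.400000 - 0.285450/(-0.330033) = 2.264913
Iteration 2:
  f(2.264913) = -0.363838
  f'(2.264913) = -1.139707
  x_2 = 2.264913 - (-0.363838)/(-1.139707) = 1.945675
Iteration 3:
  f(1.945675) = -0.042286
  f'(1.945675) = -0.866160
  x_3 = 1.945675 - (-0.042286)/(-0.866160) = 1.896856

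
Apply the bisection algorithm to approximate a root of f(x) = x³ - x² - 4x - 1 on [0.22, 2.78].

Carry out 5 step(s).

f(x) = x³ - x² - 4x - 1
Initial interval: [0.22, 2.78]

Iteration 1:
  c_1 = (0.220000 + 2.780000)/2 = 1.500000
  f(c_1) = f(1.500000) = -5.875000
  f(a) × f(c) ≥ 0, new interval: [1.500000, 2.780000]
Iteration 2:
  c_2 = (1.500000 + 2.780000)/2 = 2.140000
  f(c_2) = f(2.140000) = -4.339256
  f(a) × f(c) ≥ 0, new interval: [2.140000, 2.780000]
Iteration 3:
  c_3 = (2.140000 + 2.780000)/2 = 2.460000
  f(c_3) = f(2.460000) = -2.004664
  f(a) × f(c) ≥ 0, new interval: [2.460000, 2.780000]
Iteration 4:
  c_4 = (2.460000 + 2.780000)/2 = 2.620000
  f(c_4) = f(2.620000) = -0.359672
  f(a) × f(c) ≥ 0, new interval: [2.620000, 2.780000]
Iteration 5:
  c_5 = (2.620000 + 2.780000)/2 = 2.700000
  f(c_5) = f(2.700000) = 0.593000
  f(a) × f(c) < 0, new interval: [2.620000, 2.700000]

After 5 iteration(s), the approximation is c_5 = 2.700000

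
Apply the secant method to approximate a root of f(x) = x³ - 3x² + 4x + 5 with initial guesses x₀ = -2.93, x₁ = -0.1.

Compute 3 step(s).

f(x) = x³ - 3x² + 4x + 5
x₀ = -2.93, x₁ = -0.1

Secant formula: x_{n+1} = x_n - f(x_n)(x_n - x_{n-1})/(f(x_n) - f(x_{n-1}))

Iteration 1:
  f(-2.930000) = -57.628457
  f(-0.100000) = 4.569000
  x_2 = -0.100000 - 4.569000×(-0.100000 - (-2.930000))/(4.569000 - (-57.628457))
       = -0.307891
Iteration 2:
  f(-0.100000) = 4.569000
  f(-0.307891) = 3.454860
  x_3 = -0.307891 - 3.454860×(-0.307891 - (-0.100000))/(3.454860 - 4.569000)
       = -0.952543
Iteration 3:
  f(-0.307891) = 3.454860
  f(-0.952543) = -2.396471
  x_4 = -0.952543 - (-2.396471)×(-0.952543 - (-0.307891))/(-2.396471 - 3.454860)
       = -0.688520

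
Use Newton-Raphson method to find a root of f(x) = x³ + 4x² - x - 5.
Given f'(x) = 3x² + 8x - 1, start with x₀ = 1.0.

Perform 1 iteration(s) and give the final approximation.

f(x) = x³ + 4x² - x - 5
f'(x) = 3x² + 8x - 1
x₀ = 1.0

Newton-Raphson formula: x_{n+1} = x_n - f(x_n)/f'(x_n)

Iteration 1:
  f(1.000000) = -1.000000
  f'(1.000000) = 10.000000
  x_1 = 1.000000 - (-1.000000)/10.000000 = 1.100000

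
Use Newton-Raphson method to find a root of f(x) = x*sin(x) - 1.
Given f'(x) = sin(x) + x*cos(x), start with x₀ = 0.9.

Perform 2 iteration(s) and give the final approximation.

f(x) = x*sin(x) - 1
f'(x) = sin(x) + x*cos(x)
x₀ = 0.9

Newton-Raphson formula: x_{n+1} = x_n - f(x_n)/f'(x_n)

Iteration 1:
  f(0.900000) = -0.295006
  f'(0.900000) = 1.342776
  x_1 = 0.900000 - (-0.295006)/1.342776 = 1.119698
Iteration 2:
  f(1.119698) = 0.007694
  f'(1.119698) = 1.388106
  x_2 = 1.119698 - 0.007694/1.388106 = 1.114156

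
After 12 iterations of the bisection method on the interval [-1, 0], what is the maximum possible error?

Bisection error bound: |error| ≤ (b-a)/2^n
|error| ≤ (0 - (-1))/2^12 = 1/2^12
|error| ≤ 0.0002441406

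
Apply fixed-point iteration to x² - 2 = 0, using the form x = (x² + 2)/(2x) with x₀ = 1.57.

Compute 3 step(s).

Equation: x² - 2 = 0
Fixed-point form: x = (x² + 2)/(2x)
x₀ = 1.57

x_1 = g(1.570000) = 1.421943
x_2 = g(1.421943) = 1.414235
x_3 = g(1.414235) = 1.414214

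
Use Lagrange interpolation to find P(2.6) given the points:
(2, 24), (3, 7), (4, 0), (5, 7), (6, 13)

Lagrange interpolation formula:
P(x) = Σ yᵢ × Lᵢ(x)
where Lᵢ(x) = Π_{j≠i} (x - xⱼ)/(xᵢ - xⱼ)

L_0(2.6) = (2.6 - 3)/(2 - 3) × (2.6 - 4)/(2 - 4) × (2.6 - 5)/(2 - 5) × (2.6 - 6)/(2 - 6) = 0.190400
L_1(2.6) = (2.6 - 2)/(3 - 2) × (2.6 - 4)/(3 - 4) × (2.6 - 5)/(3 - 5) × (2.6 - 6)/(3 - 6) = 1.142400
L_2(2.6) = (2.6 - 2)/(4 - 2) × (2.6 - 3)/(4 - 3) × (2.6 - 5)/(4 - 5) × (2.6 - 6)/(4 - 6) = -0.489600
L_3(2.6) = (2.6 - 2)/(5 - 2) × (2.6 - 3)/(5 - 3) × (2.6 - 4)/(5 - 4) × (2.6 - 6)/(5 - 6) = 0.190400
L_4(2.6) = (2.6 - 2)/(6 - 2) × (2.6 - 3)/(6 - 3) × (2.6 - 4)/(6 - 4) × (2.6 - 5)/(6 - 5) = -0.033600

P(2.6) = 24×L_0(2.6) + 7×L_1(2.6) + 0×L_2(2.6) + 7×L_3(2.6) + 13×L_4(2.6)
P(2.6) = 13.462400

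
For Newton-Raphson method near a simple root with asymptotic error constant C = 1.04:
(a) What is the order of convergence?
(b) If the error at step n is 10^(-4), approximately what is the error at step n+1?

(a) Newton-Raphson has quadratic (order 2) convergence near simple roots.
    This means |e_{n+1}| ≈ C|e_n|².

(b) With |e_n| = 10^(-4) and C = 1.04:
    |e_{n+1}| ≈ 1.04 × (10^(-4))² = 1.04 × 10^(-8)

(a) 2 (quadratic); (b) |e_{n+1}| ≈ 1.040e-08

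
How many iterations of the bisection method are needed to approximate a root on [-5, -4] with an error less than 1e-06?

We need (b-a)/2^n ≤ 1e-06
(-4 - (-5))/2^n ≤ 1e-06
1/2^n ≤ 1e-06
2^n ≥ 1000000
n ≥ log₂(1000000) = 19.93
n ≥ 20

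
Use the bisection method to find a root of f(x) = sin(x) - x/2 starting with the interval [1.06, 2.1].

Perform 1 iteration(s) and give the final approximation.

f(x) = sin(x) - x/2
Initial interval: [1.06, 2.1]

Iteration 1:
  c_1 = (1.060000 + 2.100000)/2 = 1.580000
  f(c_1) = f(1.580000) = 0.209958
  f(a) × f(c) ≥ 0, new interval: [1.580000, 2.100000]

After 1 iteration(s), the approximation is c_1 = 1.580000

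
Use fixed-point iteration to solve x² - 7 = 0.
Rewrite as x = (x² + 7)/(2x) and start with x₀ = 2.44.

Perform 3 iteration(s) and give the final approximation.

Equation: x² - 7 = 0
Fixed-point form: x = (x² + 7)/(2x)
x₀ = 2.44

x_1 = g(2.440000) = 2.654426
x_2 = g(2.654426) = 2.645765
x_3 = g(2.645765) = 2.645751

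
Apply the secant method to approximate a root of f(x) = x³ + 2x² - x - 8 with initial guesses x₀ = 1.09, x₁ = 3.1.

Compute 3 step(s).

f(x) = x³ + 2x² - x - 8
x₀ = 1.09, x₁ = 3.1

Secant formula: x_{n+1} = x_n - f(x_n)(x_n - x_{n-1})/(f(x_n) - f(x_{n-1}))

Iteration 1:
  f(1.090000) = -5.418771
  f(3.100000) = 37.911000
  x_2 = 3.100000 - 37.911000×(3.100000 - 1.090000)/(37.911000 - (-5.418771))
       = 1.341368
Iteration 2:
  f(3.100000) = 37.911000
  f(1.341368) = -3.329348
  x_3 = 1.341368 - (-3.329348)×(1.341368 - 3.100000)/(-3.329348 - 37.911000)
       = 1.483343
Iteration 3:
  f(1.341368) = -3.329348
  f(1.483343) = -1.818918
  x_4 = 1.483343 - (-1.818918)×(1.483343 - 1.341368)/(-1.818918 - (-3.329348))
       = 1.654315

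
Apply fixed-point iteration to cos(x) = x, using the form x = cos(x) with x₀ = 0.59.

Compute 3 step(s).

Equation: cos(x) = x
Fixed-point form: x = cos(x)
x₀ = 0.59

x_1 = g(0.590000) = 0.830941
x_2 = g(0.830941) = 0.674181
x_3 = g(0.674181) = 0.781218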